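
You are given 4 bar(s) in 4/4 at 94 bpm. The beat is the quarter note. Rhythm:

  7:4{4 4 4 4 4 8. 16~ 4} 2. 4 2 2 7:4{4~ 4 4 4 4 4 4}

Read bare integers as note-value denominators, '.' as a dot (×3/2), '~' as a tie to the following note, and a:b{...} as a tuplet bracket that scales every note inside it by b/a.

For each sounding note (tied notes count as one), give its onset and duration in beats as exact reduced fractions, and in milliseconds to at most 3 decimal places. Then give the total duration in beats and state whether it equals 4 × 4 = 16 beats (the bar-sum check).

1) 0.0ms=0b +364.742ms=4/7b
2) 364.742ms=4/7b +364.742ms=4/7b
3) 729.483ms=8/7b +364.742ms=4/7b
4) 1094.225ms=12/7b +364.742ms=4/7b
5) 1458.967ms=16/7b +364.742ms=4/7b
6) 1823.708ms=20/7b +273.556ms=3/7b
7) 2097.264ms=23/7b +455.927ms=5/7b
8) 2553.191ms=4b +1914.894ms=3b
9) 4468.085ms=7b +638.298ms=1b
10) 5106.383ms=8b +1276.596ms=2b
11) 6382.979ms=10b +1276.596ms=2b
12) 7659.574ms=12b +729.483ms=8/7b
13) 8389.058ms=92/7b +364.742ms=4/7b
14) 8753.799ms=96/7b +364.742ms=4/7b
15) 9118.541ms=100/7b +364.742ms=4/7b
16) 9483.283ms=104/7b +364.742ms=4/7b
17) 9848.024ms=108/7b +364.742ms=4/7b
Σ=16b of 16 (94bpm 4/4) — PASS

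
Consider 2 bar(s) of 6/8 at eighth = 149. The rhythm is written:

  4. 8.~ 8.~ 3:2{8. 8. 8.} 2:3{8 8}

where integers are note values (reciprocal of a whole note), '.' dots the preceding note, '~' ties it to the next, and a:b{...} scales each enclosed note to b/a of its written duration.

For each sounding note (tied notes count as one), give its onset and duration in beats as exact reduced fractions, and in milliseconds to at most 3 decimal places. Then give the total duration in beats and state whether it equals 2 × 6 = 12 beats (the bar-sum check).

1) 0.0ms=0b +1208.054ms=3b
2) 1208.054ms=3b +1610.738ms=4b
3) 2818.792ms=7b +402.685ms=1b
4) 3221.477ms=8b +402.685ms=1b
5) 3624.161ms=9b +604.027ms=3/2b
6) 4228.188ms=21/2b +604.027ms=3/2b
Σ=12b of 12 (149bpm 6/8) — PASS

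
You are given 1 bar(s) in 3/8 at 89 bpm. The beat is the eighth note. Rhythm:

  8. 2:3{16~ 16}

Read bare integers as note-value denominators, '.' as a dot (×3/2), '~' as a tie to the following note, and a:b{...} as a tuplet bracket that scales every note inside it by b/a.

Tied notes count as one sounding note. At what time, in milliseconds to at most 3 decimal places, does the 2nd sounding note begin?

1. 0.0ms @ 0 + 1011.236ms (3/2)
2. 1011.236ms @ 3/2 + 1011.236ms (3/2)

note 2 onset = 3/2b = 1011.236ms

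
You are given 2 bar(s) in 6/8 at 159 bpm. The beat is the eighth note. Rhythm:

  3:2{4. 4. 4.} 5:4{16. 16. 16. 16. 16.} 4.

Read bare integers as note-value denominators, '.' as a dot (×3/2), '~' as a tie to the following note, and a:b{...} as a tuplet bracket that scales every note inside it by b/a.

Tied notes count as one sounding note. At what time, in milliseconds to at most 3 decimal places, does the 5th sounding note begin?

1. 0.0ms @ 0 + 754.717ms (2)
2. 754.717ms @ 2 + 754.717ms (2)
3. 1509.434ms @ 4 + 754.717ms (2)
4. 2264.151ms @ 6 + 226.415ms (3/5)
5. 2490.566ms @ 33/5 + 226.415ms (3/5)
6. 2716.981ms @ 36/5 + 226.415ms (3/5)
7. 2943.396ms @ 39/5 + 226.415ms (3/5)
8. 3169.811ms @ 42/5 + 226.415ms (3/5)
9. 3396.226ms @ 9 + 1132.075ms (3)

note 5 onset = 33/5b = 2490.566ms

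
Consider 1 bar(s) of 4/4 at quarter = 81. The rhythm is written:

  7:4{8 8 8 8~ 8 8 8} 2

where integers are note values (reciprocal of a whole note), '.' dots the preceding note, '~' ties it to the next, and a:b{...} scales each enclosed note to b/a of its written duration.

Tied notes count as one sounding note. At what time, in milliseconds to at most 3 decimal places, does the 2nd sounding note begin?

note 2 onset = 2/7b = 211.64ms

1. 0.0ms @ 0 + 211.64ms (2/7)
2. 211.64ms @ 2/7 + 211.64ms (2/7)
3. 423.28ms @ 4/7 + 211.64ms (2/7)
4. 634.921ms @ 6/7 + 423.28ms (4/7)
5. 1058.201ms @ 10/7 + 211.64ms (2/7)
6. 1269.841ms @ 12/7 + 211.64ms (2/7)
7. 1481.481ms @ 2 + 1481.481ms (2)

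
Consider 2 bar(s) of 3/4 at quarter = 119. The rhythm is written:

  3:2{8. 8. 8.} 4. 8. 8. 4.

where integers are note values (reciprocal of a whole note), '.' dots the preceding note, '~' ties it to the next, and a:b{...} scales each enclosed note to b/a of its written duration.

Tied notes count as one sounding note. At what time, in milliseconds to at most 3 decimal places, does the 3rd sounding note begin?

note 3 onset = 1b = 504.202ms

1. 0.0ms @ 0 + 252.101ms (1/2)
2. 252.101ms @ 1/2 + 252.101ms (1/2)
3. 504.202ms @ 1 + 252.101ms (1/2)
4. 756.303ms @ 3/2 + 756.303ms (3/2)
5. 1512.605ms @ 3 + 378.151ms (3/4)
6. 1890.756ms @ 15/4 + 378.151ms (3/4)
7. 2268.908ms @ 9/2 + 756.303ms (3/2)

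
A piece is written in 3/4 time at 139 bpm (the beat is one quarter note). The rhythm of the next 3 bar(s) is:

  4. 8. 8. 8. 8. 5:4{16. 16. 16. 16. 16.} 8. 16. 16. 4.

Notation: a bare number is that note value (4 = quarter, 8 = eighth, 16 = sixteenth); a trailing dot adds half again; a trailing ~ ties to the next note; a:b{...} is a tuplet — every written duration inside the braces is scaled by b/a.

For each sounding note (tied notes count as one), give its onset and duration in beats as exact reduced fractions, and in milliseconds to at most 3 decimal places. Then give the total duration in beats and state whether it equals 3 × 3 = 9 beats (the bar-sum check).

1) 0.0ms=0b +647.482ms=3/2b
2) 647.482ms=3/2b +323.741ms=3/4b
3) 971.223ms=9/4b +323.741ms=3/4b
4) 1294.964ms=3b +323.741ms=3/4b
5) 1618.705ms=15/4b +323.741ms=3/4b
6) 1942.446ms=9/2b +129.496ms=3/10b
7) 2071.942ms=24/5b +129.496ms=3/10b
8) 2201.439ms=51/10b +129.496ms=3/10b
9) 2330.935ms=27/5b +129.496ms=3/10b
10) 2460.432ms=57/10b +129.496ms=3/10b
11) 2589.928ms=6b +323.741ms=3/4b
12) 2913.669ms=27/4b +161.871ms=3/8b
13) 3075.54ms=57/8b +161.871ms=3/8b
14) 3237.41ms=15/2b +647.482ms=3/2b
Σ=9b of 9 (139bpm 3/4) — PASS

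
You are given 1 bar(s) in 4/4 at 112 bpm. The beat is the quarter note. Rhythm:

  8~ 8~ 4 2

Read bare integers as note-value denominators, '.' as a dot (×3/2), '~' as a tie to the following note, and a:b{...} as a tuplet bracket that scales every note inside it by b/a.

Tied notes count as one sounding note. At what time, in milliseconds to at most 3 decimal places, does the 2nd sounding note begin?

note 2 onset = 2b = 1071.429ms

1. 0.0ms @ 0 + 1071.429ms (2)
2. 1071.429ms @ 2 + 1071.429ms (2)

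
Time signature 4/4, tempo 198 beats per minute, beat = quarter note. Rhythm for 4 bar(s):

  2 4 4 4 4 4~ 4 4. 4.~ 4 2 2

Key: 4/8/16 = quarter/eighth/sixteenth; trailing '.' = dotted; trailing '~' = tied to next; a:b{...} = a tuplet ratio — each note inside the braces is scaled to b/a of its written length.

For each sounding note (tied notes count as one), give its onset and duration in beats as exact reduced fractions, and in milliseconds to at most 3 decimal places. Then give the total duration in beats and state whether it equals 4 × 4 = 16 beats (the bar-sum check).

1) 0.0ms=0b +606.061ms=2b
2) 606.061ms=2b +303.03ms=1b
3) 909.091ms=3b +303.03ms=1b
4) 1212.121ms=4b +303.03ms=1b
5) 1515.152ms=5b +303.03ms=1b
6) 1818.182ms=6b +606.061ms=2b
7) 2424.242ms=8b +454.545ms=3/2b
8) 2878.788ms=19/2b +757.576ms=5/2b
9) 3636.364ms=12b +606.061ms=2b
10) 4242.424ms=14b +606.061ms=2b
Σ=16b of 16 (198bpm 4/4) — PASS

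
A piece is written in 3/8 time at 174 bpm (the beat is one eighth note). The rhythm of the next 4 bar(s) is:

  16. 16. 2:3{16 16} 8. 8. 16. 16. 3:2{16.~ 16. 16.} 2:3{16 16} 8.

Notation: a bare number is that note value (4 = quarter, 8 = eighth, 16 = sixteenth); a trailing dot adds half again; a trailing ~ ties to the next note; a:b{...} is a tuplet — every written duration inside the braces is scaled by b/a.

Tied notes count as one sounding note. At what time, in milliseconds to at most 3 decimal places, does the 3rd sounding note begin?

1. 0.0ms @ 0 + 258.621ms (3/4)
2. 258.621ms @ 3/4 + 258.621ms (3/4)
3. 517.241ms @ 3/2 + 258.621ms (3/4)
4. 775.862ms @ 9/4 + 258.621ms (3/4)
5. 1034.483ms @ 3 + 517.241ms (3/2)
6. 1551.724ms @ 9/2 + 517.241ms (3/2)
7. 2068.966ms @ 6 + 258.621ms (3/4)
8. 2327.586ms @ 27/4 + 258.621ms (3/4)
9. 2586.207ms @ 15/2 + 344.828ms (1)
10. 2931.034ms @ 17/2 + 172.414ms (1/2)
11. 3103.448ms @ 9 + 258.621ms (3/4)
12. 3362.069ms @ 39/4 + 258.621ms (3/4)
13. 3620.69ms @ 21/2 + 517.241ms (3/2)

note 3 onset = 3/2b = 517.241ms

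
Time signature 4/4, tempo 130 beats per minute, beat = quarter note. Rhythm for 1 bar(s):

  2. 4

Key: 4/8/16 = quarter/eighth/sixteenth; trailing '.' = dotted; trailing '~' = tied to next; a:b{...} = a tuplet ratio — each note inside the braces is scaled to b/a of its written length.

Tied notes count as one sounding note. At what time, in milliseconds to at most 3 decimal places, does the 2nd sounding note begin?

note 2 onset = 3b = 1384.615ms

1. 0.0ms @ 0 + 1384.615ms (3)
2. 1384.615ms @ 3 + 461.538ms (1)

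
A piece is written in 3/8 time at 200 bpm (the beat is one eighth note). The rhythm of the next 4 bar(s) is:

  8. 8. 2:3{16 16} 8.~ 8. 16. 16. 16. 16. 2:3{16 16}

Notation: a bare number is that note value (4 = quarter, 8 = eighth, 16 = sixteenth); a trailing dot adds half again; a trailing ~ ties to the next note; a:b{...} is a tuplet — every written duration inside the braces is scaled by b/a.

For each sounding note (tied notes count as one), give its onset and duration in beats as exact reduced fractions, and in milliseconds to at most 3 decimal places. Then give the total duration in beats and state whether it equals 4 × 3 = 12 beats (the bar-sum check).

1) 0.0ms=0b +450.0ms=3/2b
2) 450.0ms=3/2b +450.0ms=3/2b
3) 900.0ms=3b +225.0ms=3/4b
4) 1125.0ms=15/4b +225.0ms=3/4b
5) 1350.0ms=9/2b +900.0ms=3b
6) 2250.0ms=15/2b +225.0ms=3/4b
7) 2475.0ms=33/4b +225.0ms=3/4b
8) 2700.0ms=9b +225.0ms=3/4b
9) 2925.0ms=39/4b +225.0ms=3/4b
10) 3150.0ms=21/2b +225.0ms=3/4b
11) 3375.0ms=45/4b +225.0ms=3/4b
Σ=12b of 12 (200bpm 3/8) — PASS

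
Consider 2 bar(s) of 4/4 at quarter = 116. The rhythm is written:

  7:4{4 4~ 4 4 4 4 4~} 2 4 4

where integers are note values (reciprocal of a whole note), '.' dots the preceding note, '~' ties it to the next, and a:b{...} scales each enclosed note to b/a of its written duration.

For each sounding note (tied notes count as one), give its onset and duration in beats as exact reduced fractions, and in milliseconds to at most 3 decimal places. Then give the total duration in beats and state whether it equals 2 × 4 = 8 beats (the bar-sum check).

1) 0.0ms=0b +295.567ms=4/7b
2) 295.567ms=4/7b +591.133ms=8/7b
3) 886.7ms=12/7b +295.567ms=4/7b
4) 1182.266ms=16/7b +295.567ms=4/7b
5) 1477.833ms=20/7b +295.567ms=4/7b
6) 1773.399ms=24/7b +1330.049ms=18/7b
7) 3103.448ms=6b +517.241ms=1b
8) 3620.69ms=7b +517.241ms=1b
Σ=8b of 8 (116bpm 4/4) — PASS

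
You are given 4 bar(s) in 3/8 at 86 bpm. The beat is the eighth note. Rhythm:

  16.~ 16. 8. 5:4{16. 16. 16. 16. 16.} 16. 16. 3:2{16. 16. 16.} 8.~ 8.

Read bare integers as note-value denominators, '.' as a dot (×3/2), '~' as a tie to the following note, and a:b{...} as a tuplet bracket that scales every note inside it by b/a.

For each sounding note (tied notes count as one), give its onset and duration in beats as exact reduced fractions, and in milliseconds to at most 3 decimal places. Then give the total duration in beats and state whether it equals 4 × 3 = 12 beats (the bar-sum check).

1) 0.0ms=0b +1046.512ms=3/2b
2) 1046.512ms=3/2b +1046.512ms=3/2b
3) 2093.023ms=3b +418.605ms=3/5b
4) 2511.628ms=18/5b +418.605ms=3/5b
5) 2930.233ms=21/5b +418.605ms=3/5b
6) 3348.837ms=24/5b +418.605ms=3/5b
7) 3767.442ms=27/5b +418.605ms=3/5b
8) 4186.047ms=6b +523.256ms=3/4b
9) 4709.302ms=27/4b +523.256ms=3/4b
10) 5232.558ms=15/2b +348.837ms=1/2b
11) 5581.395ms=8b +348.837ms=1/2b
12) 5930.233ms=17/2b +348.837ms=1/2b
13) 6279.07ms=9b +2093.023ms=3b
Σ=12b of 12 (86bpm 3/8) — PASS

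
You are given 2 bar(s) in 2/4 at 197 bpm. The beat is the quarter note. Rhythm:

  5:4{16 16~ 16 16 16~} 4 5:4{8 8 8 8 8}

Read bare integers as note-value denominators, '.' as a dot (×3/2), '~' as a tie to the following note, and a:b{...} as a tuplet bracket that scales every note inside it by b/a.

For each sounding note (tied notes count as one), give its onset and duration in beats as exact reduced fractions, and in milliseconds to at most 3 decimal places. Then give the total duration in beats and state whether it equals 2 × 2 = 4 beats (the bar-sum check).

1) 0.0ms=0b +60.914ms=1/5b
2) 60.914ms=1/5b +121.827ms=2/5b
3) 182.741ms=3/5b +60.914ms=1/5b
4) 243.655ms=4/5b +365.482ms=6/5b
5) 609.137ms=2b +121.827ms=2/5b
6) 730.964ms=12/5b +121.827ms=2/5b
7) 852.792ms=14/5b +121.827ms=2/5b
8) 974.619ms=16/5b +121.827ms=2/5b
9) 1096.447ms=18/5b +121.827ms=2/5b
Σ=4b of 4 (197bpm 2/4) — PASS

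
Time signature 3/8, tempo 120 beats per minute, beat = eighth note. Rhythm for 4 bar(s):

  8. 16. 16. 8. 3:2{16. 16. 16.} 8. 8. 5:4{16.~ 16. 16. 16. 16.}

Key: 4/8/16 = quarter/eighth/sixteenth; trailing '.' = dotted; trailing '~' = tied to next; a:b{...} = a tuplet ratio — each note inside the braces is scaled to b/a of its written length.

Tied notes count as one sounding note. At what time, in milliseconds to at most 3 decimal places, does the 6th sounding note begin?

1. 0.0ms @ 0 + 750.0ms (3/2)
2. 750.0ms @ 3/2 + 375.0ms (3/4)
3. 1125.0ms @ 9/4 + 375.0ms (3/4)
4. 1500.0ms @ 3 + 750.0ms (3/2)
5. 2250.0ms @ 9/2 + 250.0ms (1/2)
6. 2500.0ms @ 5 + 250.0ms (1/2)
7. 2750.0ms @ 11/2 + 250.0ms (1/2)
8. 3000.0ms @ 6 + 750.0ms (3/2)
9. 3750.0ms @ 15/2 + 750.0ms (3/2)
10. 4500.0ms @ 9 + 600.0ms (6/5)
11. 5100.0ms @ 51/5 + 300.0ms (3/5)
12. 5400.0ms @ 54/5 + 300.0ms (3/5)
13. 5700.0ms @ 57/5 + 300.0ms (3/5)

note 6 onset = 5b = 2500.0ms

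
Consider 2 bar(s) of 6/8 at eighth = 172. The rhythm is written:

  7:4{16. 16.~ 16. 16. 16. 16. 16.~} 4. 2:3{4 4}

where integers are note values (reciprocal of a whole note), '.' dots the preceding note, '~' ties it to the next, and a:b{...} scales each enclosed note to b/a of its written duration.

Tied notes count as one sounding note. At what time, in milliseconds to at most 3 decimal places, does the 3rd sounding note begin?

note 3 onset = 9/7b = 448.505ms

1. 0.0ms @ 0 + 149.502ms (3/7)
2. 149.502ms @ 3/7 + 299.003ms (6/7)
3. 448.505ms @ 9/7 + 149.502ms (3/7)
4. 598.007ms @ 12/7 + 149.502ms (3/7)
5. 747.508ms @ 15/7 + 149.502ms (3/7)
6. 897.01ms @ 18/7 + 1196.013ms (24/7)
7. 2093.023ms @ 6 + 1046.512ms (3)
8. 3139.535ms @ 9 + 1046.512ms (3)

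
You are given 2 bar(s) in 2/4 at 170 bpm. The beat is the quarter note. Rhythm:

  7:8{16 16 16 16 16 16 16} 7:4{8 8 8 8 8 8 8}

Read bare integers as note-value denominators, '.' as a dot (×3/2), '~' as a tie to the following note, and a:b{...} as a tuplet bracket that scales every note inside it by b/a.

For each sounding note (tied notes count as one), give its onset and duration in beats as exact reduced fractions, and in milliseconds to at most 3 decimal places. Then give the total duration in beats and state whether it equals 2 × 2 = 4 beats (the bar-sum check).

1) 0.0ms=0b +100.84ms=2/7b
2) 100.84ms=2/7b +100.84ms=2/7b
3) 201.681ms=4/7b +100.84ms=2/7b
4) 302.521ms=6/7b +100.84ms=2/7b
5) 403.361ms=8/7b +100.84ms=2/7b
6) 504.202ms=10/7b +100.84ms=2/7b
7) 605.042ms=12/7b +100.84ms=2/7b
8) 705.882ms=2b +100.84ms=2/7b
9) 806.723ms=16/7b +100.84ms=2/7b
10) 907.563ms=18/7b +100.84ms=2/7b
11) 1008.403ms=20/7b +100.84ms=2/7b
12) 1109.244ms=22/7b +100.84ms=2/7b
13) 1210.084ms=24/7b +100.84ms=2/7b
14) 1310.924ms=26/7b +100.84ms=2/7b
Σ=4b of 4 (170bpm 2/4) — PASS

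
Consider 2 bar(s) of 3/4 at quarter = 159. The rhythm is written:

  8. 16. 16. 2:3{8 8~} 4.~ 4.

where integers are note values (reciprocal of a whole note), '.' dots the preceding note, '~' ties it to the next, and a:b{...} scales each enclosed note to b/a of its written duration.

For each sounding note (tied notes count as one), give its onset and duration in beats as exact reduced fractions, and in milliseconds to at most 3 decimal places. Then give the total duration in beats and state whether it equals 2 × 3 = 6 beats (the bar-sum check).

1) 0.0ms=0b +283.019ms=3/4b
2) 283.019ms=3/4b +141.509ms=3/8b
3) 424.528ms=9/8b +141.509ms=3/8b
4) 566.038ms=3/2b +283.019ms=3/4b
5) 849.057ms=9/4b +1415.094ms=15/4b
Σ=6b of 6 (159bpm 3/4) — PASS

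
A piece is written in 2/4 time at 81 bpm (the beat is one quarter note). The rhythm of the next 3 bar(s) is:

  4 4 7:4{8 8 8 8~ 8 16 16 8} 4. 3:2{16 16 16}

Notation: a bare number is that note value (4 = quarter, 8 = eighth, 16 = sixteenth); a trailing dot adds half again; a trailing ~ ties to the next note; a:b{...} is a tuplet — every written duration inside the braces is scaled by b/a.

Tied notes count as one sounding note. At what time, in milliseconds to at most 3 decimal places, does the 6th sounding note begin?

1. 0.0ms @ 0 + 740.741ms (1)
2. 740.741ms @ 1 + 740.741ms (1)
3. 1481.481ms @ 2 + 211.64ms (2/7)
4. 1693.122ms @ 16/7 + 211.64ms (2/7)
5. 1904.762ms @ 18/7 + 211.64ms (2/7)
6. 2116.402ms @ 20/7 + 423.28ms (4/7)
7. 2539.683ms @ 24/7 + 105.82ms (1/7)
8. 2645.503ms @ 25/7 + 105.82ms (1/7)
9. 2751.323ms @ 26/7 + 211.64ms (2/7)
10. 2962.963ms @ 4 + 1111.111ms (3/2)
11. 4074.074ms @ 11/2 + 123.457ms (1/6)
12. 4197.531ms @ 17/3 + 123.457ms (1/6)
13. 4320.988ms @ 35/6 + 123.457ms (1/6)

note 6 onset = 20/7b = 2116.402ms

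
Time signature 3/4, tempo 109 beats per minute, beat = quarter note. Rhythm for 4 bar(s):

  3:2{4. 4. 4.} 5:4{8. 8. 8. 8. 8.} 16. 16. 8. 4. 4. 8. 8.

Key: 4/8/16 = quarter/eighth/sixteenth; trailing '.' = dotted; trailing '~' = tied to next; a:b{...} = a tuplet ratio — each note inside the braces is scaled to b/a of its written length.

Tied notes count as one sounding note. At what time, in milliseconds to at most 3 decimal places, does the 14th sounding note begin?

1. 0.0ms @ 0 + 550.459ms (1)
2. 550.459ms @ 1 + 550.459ms (1)
3. 1100.917ms @ 2 + 550.459ms (1)
4. 1651.376ms @ 3 + 330.275ms (3/5)
5. 1981.651ms @ 18/5 + 330.275ms (3/5)
6. 2311.927ms @ 21/5 + 330.275ms (3/5)
7. 2642.202ms @ 24/5 + 330.275ms (3/5)
8. 2972.477ms @ 27/5 + 330.275ms (3/5)
9. 3302.752ms @ 6 + 206.422ms (3/8)
10. 3509.174ms @ 51/8 + 206.422ms (3/8)
11. 3715.596ms @ 27/4 + 412.844ms (3/4)
12. 4128.44ms @ 15/2 + 825.688ms (3/2)
13. 4954.128ms @ 9 + 825.688ms (3/2)
14. 5779.817ms @ 21/2 + 412.844ms (3/4)
15. 6192.661ms @ 45/4 + 412.844ms (3/4)

note 14 onset = 21/2b = 5779.817ms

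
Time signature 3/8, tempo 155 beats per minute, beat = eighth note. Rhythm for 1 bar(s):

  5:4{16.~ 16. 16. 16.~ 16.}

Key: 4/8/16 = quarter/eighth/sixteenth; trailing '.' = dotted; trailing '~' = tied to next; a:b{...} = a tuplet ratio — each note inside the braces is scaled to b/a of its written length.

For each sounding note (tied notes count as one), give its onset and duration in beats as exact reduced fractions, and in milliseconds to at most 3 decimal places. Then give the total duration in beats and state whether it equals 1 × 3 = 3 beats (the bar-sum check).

1) 0.0ms=0b +464.516ms=6/5b
2) 464.516ms=6/5b +232.258ms=3/5b
3) 696.774ms=9/5b +464.516ms=6/5b
Σ=3b of 3 (155bpm 3/8) — PASS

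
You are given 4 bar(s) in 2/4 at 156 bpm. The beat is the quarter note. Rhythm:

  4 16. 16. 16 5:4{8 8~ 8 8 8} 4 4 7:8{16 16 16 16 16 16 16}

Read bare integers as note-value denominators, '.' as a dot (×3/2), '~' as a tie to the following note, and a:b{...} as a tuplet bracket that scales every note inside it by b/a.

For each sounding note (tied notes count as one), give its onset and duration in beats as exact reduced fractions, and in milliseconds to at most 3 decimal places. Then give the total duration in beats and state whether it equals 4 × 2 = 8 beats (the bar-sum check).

1) 0.0ms=0b +384.615ms=1b
2) 384.615ms=1b +144.231ms=3/8b
3) 528.846ms=11/8b +144.231ms=3/8b
4) 673.077ms=7/4b +96.154ms=1/4b
5) 769.231ms=2b +153.846ms=2/5b
6) 923.077ms=12/5b +307.692ms=4/5b
7) 1230.769ms=16/5b +153.846ms=2/5b
8) 1384.615ms=18/5b +153.846ms=2/5b
9) 1538.462ms=4b +384.615ms=1b
10) 1923.077ms=5b +384.615ms=1b
11) 2307.692ms=6b +109.89ms=2/7b
12) 2417.582ms=44/7b +109.89ms=2/7b
13) 2527.473ms=46/7b +109.89ms=2/7b
14) 2637.363ms=48/7b +109.89ms=2/7b
15) 2747.253ms=50/7b +109.89ms=2/7b
16) 2857.143ms=52/7b +109.89ms=2/7b
17) 2967.033ms=54/7b +109.89ms=2/7b
Σ=8b of 8 (156bpm 2/4) — PASS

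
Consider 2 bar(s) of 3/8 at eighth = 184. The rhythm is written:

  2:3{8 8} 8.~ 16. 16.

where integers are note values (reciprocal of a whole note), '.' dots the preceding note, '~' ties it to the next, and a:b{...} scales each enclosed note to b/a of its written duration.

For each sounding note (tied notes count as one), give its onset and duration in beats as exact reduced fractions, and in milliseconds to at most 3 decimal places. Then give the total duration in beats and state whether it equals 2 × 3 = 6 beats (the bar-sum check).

1) 0.0ms=0b +489.13ms=3/2b
2) 489.13ms=3/2b +489.13ms=3/2b
3) 978.261ms=3b +733.696ms=9/4b
4) 1711.957ms=21/4b +244.565ms=3/4b
Σ=6b of 6 (184bpm 3/8) — PASS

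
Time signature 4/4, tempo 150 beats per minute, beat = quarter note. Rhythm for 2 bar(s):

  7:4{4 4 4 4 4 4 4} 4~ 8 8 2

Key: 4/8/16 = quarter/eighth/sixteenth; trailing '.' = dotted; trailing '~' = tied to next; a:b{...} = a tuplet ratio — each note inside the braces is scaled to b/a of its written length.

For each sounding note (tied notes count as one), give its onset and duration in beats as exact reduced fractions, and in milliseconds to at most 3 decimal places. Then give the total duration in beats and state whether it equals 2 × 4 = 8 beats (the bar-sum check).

1) 0.0ms=0b +228.571ms=4/7b
2) 228.571ms=4/7b +228.571ms=4/7b
3) 457.143ms=8/7b +228.571ms=4/7b
4) 685.714ms=12/7b +228.571ms=4/7b
5) 914.286ms=16/7b +228.571ms=4/7b
6) 1142.857ms=20/7b +228.571ms=4/7b
7) 1371.429ms=24/7b +228.571ms=4/7b
8) 1600.0ms=4b +600.0ms=3/2b
9) 2200.0ms=11/2b +200.0ms=1/2b
10) 2400.0ms=6b +800.0ms=2b
Σ=8b of 8 (150bpm 4/4) — PASS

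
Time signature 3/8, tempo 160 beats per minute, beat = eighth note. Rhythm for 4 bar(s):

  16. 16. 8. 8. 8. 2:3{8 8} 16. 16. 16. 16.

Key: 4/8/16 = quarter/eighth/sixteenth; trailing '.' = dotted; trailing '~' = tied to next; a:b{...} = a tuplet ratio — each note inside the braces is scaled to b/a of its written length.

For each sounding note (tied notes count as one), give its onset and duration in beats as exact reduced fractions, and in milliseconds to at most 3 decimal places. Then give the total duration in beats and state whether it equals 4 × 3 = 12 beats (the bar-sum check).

1) 0.0ms=0b +281.25ms=3/4b
2) 281.25ms=3/4b +281.25ms=3/4b
3) 562.5ms=3/2b +562.5ms=3/2b
4) 1125.0ms=3b +562.5ms=3/2b
5) 1687.5ms=9/2b +562.5ms=3/2b
6) 2250.0ms=6b +562.5ms=3/2b
7) 2812.5ms=15/2b +562.5ms=3/2b
8) 3375.0ms=9b +281.25ms=3/4b
9) 3656.25ms=39/4b +281.25ms=3/4b
10) 3937.5ms=21/2b +281.25ms=3/4b
11) 4218.75ms=45/4b +281.25ms=3/4b
Σ=12b of 12 (160bpm 3/8) — PASS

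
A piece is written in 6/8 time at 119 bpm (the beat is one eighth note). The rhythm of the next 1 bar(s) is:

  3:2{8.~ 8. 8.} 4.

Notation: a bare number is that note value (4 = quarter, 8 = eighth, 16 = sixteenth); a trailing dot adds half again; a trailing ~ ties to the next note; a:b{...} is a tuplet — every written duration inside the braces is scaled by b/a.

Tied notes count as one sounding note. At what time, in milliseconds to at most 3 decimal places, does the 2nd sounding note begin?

1. 0.0ms @ 0 + 1008.403ms (2)
2. 1008.403ms @ 2 + 504.202ms (1)
3. 1512.605ms @ 3 + 1512.605ms (3)

note 2 onset = 2b = 1008.403ms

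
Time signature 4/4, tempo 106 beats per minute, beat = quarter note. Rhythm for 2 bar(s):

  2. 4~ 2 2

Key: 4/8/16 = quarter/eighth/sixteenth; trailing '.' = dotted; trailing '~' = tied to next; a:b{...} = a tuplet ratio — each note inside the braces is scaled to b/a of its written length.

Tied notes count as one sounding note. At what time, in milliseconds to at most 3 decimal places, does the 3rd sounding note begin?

1. 0.0ms @ 0 + 1698.113ms (3)
2. 1698.113ms @ 3 + 1698.113ms (3)
3. 3396.226ms @ 6 + 1132.075ms (2)

note 3 onset = 6b = 3396.226ms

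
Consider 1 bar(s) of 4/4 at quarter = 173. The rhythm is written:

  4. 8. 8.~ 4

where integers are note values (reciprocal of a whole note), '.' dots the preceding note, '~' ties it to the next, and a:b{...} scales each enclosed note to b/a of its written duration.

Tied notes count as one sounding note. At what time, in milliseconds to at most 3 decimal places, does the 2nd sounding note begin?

note 2 onset = 3/2b = 520.231ms

1. 0.0ms @ 0 + 520.231ms (3/2)
2. 520.231ms @ 3/2 + 260.116ms (3/4)
3. 780.347ms @ 9/4 + 606.936ms (7/4)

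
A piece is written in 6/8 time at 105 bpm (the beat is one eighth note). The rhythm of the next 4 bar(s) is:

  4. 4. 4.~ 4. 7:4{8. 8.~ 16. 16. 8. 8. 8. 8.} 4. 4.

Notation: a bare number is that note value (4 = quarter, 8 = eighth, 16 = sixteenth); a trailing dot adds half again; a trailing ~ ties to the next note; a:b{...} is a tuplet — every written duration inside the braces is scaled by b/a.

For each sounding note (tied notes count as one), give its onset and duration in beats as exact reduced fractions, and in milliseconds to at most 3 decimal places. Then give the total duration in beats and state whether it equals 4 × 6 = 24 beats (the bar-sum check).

1) 0.0ms=0b +1714.286ms=3b
2) 1714.286ms=3b +1714.286ms=3b
3) 3428.571ms=6b +3428.571ms=6b
4) 6857.143ms=12b +489.796ms=6/7b
5) 7346.939ms=90/7b +734.694ms=9/7b
6) 8081.633ms=99/7b +244.898ms=3/7b
7) 8326.531ms=102/7b +489.796ms=6/7b
8) 8816.327ms=108/7b +489.796ms=6/7b
9) 9306.122ms=114/7b +489.796ms=6/7b
10) 9795.918ms=120/7b +489.796ms=6/7b
11) 10285.714ms=18b +1714.286ms=3b
12) 12000.0ms=21b +1714.286ms=3b
Σ=24b of 24 (105bpm 6/8) — PASS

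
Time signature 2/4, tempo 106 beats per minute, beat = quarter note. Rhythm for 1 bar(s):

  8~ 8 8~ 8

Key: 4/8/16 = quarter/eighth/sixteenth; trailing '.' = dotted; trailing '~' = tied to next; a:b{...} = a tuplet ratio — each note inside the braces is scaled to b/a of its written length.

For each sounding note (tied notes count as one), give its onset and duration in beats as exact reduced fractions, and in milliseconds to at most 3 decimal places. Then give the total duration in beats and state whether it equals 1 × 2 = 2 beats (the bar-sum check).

1) 0.0ms=0b +566.038ms=1b
2) 566.038ms=1b +566.038ms=1b
Σ=2b of 2 (106bpm 2/4) — PASS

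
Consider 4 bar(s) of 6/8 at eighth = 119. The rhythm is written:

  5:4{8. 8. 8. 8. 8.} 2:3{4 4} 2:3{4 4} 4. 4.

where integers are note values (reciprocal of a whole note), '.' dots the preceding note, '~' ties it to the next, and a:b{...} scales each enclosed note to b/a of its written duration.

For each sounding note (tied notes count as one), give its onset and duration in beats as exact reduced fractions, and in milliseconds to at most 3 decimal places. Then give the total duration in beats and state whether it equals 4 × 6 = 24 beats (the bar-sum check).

1) 0.0ms=0b +605.042ms=6/5b
2) 605.042ms=6/5b +605.042ms=6/5b
3) 1210.084ms=12/5b +605.042ms=6/5b
4) 1815.126ms=18/5b +605.042ms=6/5b
5) 2420.168ms=24/5b +605.042ms=6/5b
6) 3025.21ms=6b +1512.605ms=3b
7) 4537.815ms=9b +1512.605ms=3b
8) 6050.42ms=12b +1512.605ms=3b
9) 7563.025ms=15b +1512.605ms=3b
10) 9075.63ms=18b +1512.605ms=3b
11) 10588.235ms=21b +1512.605ms=3b
Σ=24b of 24 (119bpm 6/8) — PASS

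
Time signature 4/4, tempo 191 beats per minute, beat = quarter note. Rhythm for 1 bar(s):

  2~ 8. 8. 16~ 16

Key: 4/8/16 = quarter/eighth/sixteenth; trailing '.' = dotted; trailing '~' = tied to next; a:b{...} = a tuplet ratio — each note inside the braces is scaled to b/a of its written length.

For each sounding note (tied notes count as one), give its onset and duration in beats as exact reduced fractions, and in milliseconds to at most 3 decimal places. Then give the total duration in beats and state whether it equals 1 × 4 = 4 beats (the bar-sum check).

1) 0.0ms=0b +863.874ms=11/4b
2) 863.874ms=11/4b +235.602ms=3/4b
3) 1099.476ms=7/2b +157.068ms=1/2b
Σ=4b of 4 (191bpm 4/4) — PASS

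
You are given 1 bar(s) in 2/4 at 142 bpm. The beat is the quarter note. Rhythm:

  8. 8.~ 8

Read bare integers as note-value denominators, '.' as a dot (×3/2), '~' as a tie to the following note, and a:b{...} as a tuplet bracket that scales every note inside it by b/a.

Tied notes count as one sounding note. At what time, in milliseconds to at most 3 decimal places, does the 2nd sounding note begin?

1. 0.0ms @ 0 + 316.901ms (3/4)
2. 316.901ms @ 3/4 + 528.169ms (5/4)

note 2 onset = 3/4b = 316.901ms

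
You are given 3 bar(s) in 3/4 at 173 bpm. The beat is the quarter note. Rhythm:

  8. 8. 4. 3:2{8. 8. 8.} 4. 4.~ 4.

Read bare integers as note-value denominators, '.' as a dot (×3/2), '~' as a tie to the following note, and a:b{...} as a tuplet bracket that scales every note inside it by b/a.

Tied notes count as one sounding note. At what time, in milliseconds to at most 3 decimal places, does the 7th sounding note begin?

note 7 onset = 9/2b = 1560.694ms

1. 0.0ms @ 0 + 260.116ms (3/4)
2. 260.116ms @ 3/4 + 260.116ms (3/4)
3. 520.231ms @ 3/2 + 520.231ms (3/2)
4. 1040.462ms @ 3 + 173.41ms (1/2)
5. 1213.873ms @ 7/2 + 173.41ms (1/2)
6. 1387.283ms @ 4 + 173.41ms (1/2)
7. 1560.694ms @ 9/2 + 520.231ms (3/2)
8. 2080.925ms @ 6 + 1040.462ms (3)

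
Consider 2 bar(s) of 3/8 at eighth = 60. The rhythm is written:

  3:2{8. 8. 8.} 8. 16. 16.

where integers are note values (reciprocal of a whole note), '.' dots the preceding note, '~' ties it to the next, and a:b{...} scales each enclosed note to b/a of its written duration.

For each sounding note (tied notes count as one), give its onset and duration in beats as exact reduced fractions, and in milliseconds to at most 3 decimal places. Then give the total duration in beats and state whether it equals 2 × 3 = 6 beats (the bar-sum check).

1) 0.0ms=0b +1000.0ms=1b
2) 1000.0ms=1b +1000.0ms=1b
3) 2000.0ms=2b +1000.0ms=1b
4) 3000.0ms=3b +1500.0ms=3/2b
5) 4500.0ms=9/2b +750.0ms=3/4b
6) 5250.0ms=21/4b +750.0ms=3/4b
Σ=6b of 6 (60bpm 3/8) — PASS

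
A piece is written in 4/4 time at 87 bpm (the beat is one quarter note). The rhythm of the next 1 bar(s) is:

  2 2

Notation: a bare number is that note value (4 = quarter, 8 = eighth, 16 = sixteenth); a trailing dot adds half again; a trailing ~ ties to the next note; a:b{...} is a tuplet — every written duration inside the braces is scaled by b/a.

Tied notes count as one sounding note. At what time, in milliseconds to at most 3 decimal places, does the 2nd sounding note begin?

1. 0.0ms @ 0 + 1379.31ms (2)
2. 1379.31ms @ 2 + 1379.31ms (2)

note 2 onset = 2b = 1379.31ms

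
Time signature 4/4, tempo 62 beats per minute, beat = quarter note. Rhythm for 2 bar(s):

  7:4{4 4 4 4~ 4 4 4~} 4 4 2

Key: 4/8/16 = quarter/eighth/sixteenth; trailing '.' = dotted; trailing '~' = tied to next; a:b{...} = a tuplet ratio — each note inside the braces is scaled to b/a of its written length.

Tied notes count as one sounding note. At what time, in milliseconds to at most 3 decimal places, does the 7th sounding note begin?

1. 0.0ms @ 0 + 552.995ms (4/7)
2. 552.995ms @ 4/7 + 552.995ms (4/7)
3. 1105.991ms @ 8/7 + 552.995ms (4/7)
4. 1658.986ms @ 12/7 + 1105.991ms (8/7)
5. 2764.977ms @ 20/7 + 552.995ms (4/7)
6. 3317.972ms @ 24/7 + 1520.737ms (11/7)
7. 4838.71ms @ 5 + 967.742ms (1)
8. 5806.452ms @ 6 + 1935.484ms (2)

note 7 onset = 5b = 4838.71ms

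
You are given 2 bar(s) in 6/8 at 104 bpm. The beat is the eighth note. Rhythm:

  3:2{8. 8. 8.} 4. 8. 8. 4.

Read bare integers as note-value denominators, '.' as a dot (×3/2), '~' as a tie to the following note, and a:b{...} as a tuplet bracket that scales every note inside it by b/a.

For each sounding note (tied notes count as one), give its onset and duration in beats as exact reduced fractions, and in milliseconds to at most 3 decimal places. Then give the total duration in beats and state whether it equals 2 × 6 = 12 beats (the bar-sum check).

1) 0.0ms=0b +576.923ms=1b
2) 576.923ms=1b +576.923ms=1b
3) 1153.846ms=2b +576.923ms=1b
4) 1730.769ms=3b +1730.769ms=3b
5) 3461.538ms=6b +865.385ms=3/2b
6) 4326.923ms=15/2b +865.385ms=3/2b
7) 5192.308ms=9b +1730.769ms=3b
Σ=12b of 12 (104bpm 6/8) — PASS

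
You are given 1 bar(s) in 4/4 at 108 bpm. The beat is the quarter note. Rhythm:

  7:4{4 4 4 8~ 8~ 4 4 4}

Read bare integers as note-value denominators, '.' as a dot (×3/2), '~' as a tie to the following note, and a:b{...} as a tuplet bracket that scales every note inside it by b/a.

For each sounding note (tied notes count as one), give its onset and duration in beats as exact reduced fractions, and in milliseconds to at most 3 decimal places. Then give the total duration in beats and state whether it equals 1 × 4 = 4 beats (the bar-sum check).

1) 0.0ms=0b +317.46ms=4/7b
2) 317.46ms=4/7b +317.46ms=4/7b
3) 634.921ms=8/7b +317.46ms=4/7b
4) 952.381ms=12/7b +634.921ms=8/7b
5) 1587.302ms=20/7b +317.46ms=4/7b
6) 1904.762ms=24/7b +317.46ms=4/7b
Σ=4b of 4 (108bpm 4/4) — PASS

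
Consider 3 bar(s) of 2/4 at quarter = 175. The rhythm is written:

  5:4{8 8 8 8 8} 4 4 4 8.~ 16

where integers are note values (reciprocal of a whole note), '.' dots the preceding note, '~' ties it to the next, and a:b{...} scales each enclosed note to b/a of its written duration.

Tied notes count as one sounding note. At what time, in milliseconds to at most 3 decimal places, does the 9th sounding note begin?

1. 0.0ms @ 0 + 137.143ms (2/5)
2. 137.143ms @ 2/5 + 137.143ms (2/5)
3. 274.286ms @ 4/5 + 137.143ms (2/5)
4. 411.429ms @ 6/5 + 137.143ms (2/5)
5. 548.571ms @ 8/5 + 137.143ms (2/5)
6. 685.714ms @ 2 + 342.857ms (1)
7. 1028.571ms @ 3 + 342.857ms (1)
8. 1371.429ms @ 4 + 342.857ms (1)
9. 1714.286ms @ 5 + 342.857ms (1)

note 9 onset = 5b = 1714.286ms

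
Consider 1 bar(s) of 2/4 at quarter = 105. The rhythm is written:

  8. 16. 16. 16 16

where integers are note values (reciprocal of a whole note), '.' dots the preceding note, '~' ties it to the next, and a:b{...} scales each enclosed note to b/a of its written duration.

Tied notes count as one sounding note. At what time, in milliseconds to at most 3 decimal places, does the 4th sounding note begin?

1. 0.0ms @ 0 + 428.571ms (3/4)
2. 428.571ms @ 3/4 + 214.286ms (3/8)
3. 642.857ms @ 9/8 + 214.286ms (3/8)
4. 857.143ms @ 3/2 + 142.857ms (1/4)
5. 1000.0ms @ 7/4 + 142.857ms (1/4)

note 4 onset = 3/2b = 857.143ms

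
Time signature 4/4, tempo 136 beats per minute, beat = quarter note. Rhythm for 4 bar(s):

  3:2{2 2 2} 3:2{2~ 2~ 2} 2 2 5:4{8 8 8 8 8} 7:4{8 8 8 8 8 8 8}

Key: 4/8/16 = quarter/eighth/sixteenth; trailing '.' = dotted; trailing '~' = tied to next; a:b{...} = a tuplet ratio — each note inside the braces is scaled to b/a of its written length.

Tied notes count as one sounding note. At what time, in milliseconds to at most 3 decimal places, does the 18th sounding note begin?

1. 0.0ms @ 0 + 588.235ms (4/3)
2. 588.235ms @ 4/3 + 588.235ms (4/3)
3. 1176.471ms @ 8/3 + 588.235ms (4/3)
4. 1764.706ms @ 4 + 1764.706ms (4)
5. 3529.412ms @ 8 + 882.353ms (2)
6. 4411.765ms @ 10 + 882.353ms (2)
7. 5294.118ms @ 12 + 176.471ms (2/5)
8. 5470.588ms @ 62/5 + 176.471ms (2/5)
9. 5647.059ms @ 64/5 + 176.471ms (2/5)
10. 5823.529ms @ 66/5 + 176.471ms (2/5)
11. 6000.0ms @ 68/5 + 176.471ms (2/5)
12. 6176.471ms @ 14 + 126.05ms (2/7)
13. 6302.521ms @ 100/7 + 126.05ms (2/7)
14. 6428.571ms @ 102/7 + 126.05ms (2/7)
15. 6554.622ms @ 104/7 + 126.05ms (2/7)
16. 6680.672ms @ 106/7 + 126.05ms (2/7)
17. 6806.723ms @ 108/7 + 126.05ms (2/7)
18. 6932.773ms @ 110/7 + 126.05ms (2/7)

note 18 onset = 110/7b = 6932.773ms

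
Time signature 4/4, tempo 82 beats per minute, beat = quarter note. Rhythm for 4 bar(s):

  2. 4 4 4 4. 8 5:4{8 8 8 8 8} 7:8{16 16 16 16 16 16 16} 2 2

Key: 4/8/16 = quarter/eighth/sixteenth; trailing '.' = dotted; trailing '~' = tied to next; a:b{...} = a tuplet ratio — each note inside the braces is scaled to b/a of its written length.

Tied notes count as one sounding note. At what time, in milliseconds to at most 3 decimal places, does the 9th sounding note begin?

note 9 onset = 44/5b = 6439.024ms

1. 0.0ms @ 0 + 2195.122ms (3)
2. 2195.122ms @ 3 + 731.707ms (1)
3. 2926.829ms @ 4 + 731.707ms (1)
4. 3658.537ms @ 5 + 731.707ms (1)
5. 4390.244ms @ 6 + 1097.561ms (3/2)
6. 5487.805ms @ 15/2 + 365.854ms (1/2)
7. 5853.659ms @ 8 + 292.683ms (2/5)
8. 6146.341ms @ 42/5 + 292.683ms (2/5)
9. 6439.024ms @ 44/5 + 292.683ms (2/5)
10. 6731.707ms @ 46/5 + 292.683ms (2/5)
11. 7024.39ms @ 48/5 + 292.683ms (2/5)
12. 7317.073ms @ 10 + 209.059ms (2/7)
13. 7526.132ms @ 72/7 + 209.059ms (2/7)
14. 7735.192ms @ 74/7 + 209.059ms (2/7)
15. 7944.251ms @ 76/7 + 209.059ms (2/7)
16. 8153.31ms @ 78/7 + 209.059ms (2/7)
17. 8362.369ms @ 80/7 + 209.059ms (2/7)
18. 8571.429ms @ 82/7 + 209.059ms (2/7)
19. 8780.488ms @ 12 + 1463.415ms (2)
20. 10243.902ms @ 14 + 1463.415ms (2)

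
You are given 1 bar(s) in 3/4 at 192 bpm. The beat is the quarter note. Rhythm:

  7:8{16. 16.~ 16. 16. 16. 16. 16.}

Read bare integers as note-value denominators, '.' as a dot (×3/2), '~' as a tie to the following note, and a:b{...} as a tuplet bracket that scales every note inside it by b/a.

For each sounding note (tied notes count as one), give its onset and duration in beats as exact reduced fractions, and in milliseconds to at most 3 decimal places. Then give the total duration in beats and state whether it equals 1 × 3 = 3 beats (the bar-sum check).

1) 0.0ms=0b +133.929ms=3/7b
2) 133.929ms=3/7b +267.857ms=6/7b
3) 401.786ms=9/7b +133.929ms=3/7b
4) 535.714ms=12/7b +133.929ms=3/7b
5) 669.643ms=15/7b +133.929ms=3/7b
6) 803.571ms=18/7b +133.929ms=3/7b
Σ=3b of 3 (192bpm 3/4) — PASS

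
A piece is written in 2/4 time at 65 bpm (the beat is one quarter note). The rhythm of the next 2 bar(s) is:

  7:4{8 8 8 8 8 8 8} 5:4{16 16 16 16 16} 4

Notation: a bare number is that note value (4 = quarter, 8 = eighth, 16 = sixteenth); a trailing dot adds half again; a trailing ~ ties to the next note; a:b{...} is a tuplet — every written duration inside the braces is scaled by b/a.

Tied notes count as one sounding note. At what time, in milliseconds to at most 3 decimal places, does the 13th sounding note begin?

1. 0.0ms @ 0 + 263.736ms (2/7)
2. 263.736ms @ 2/7 + 263.736ms (2/7)
3. 527.473ms @ 4/7 + 263.736ms (2/7)
4. 791.209ms @ 6/7 + 263.736ms (2/7)
5. 1054.945ms @ 8/7 + 263.736ms (2/7)
6. 1318.681ms @ 10/7 + 263.736ms (2/7)
7. 1582.418ms @ 12/7 + 263.736ms (2/7)
8. 1846.154ms @ 2 + 184.615ms (1/5)
9. 2030.769ms @ 11/5 + 184.615ms (1/5)
10. 2215.385ms @ 12/5 + 184.615ms (1/5)
11. 2400.0ms @ 13/5 + 184.615ms (1/5)
12. 2584.615ms @ 14/5 + 184.615ms (1/5)
13. 2769.231ms @ 3 + 923.077ms (1)

note 13 onset = 3b = 2769.231ms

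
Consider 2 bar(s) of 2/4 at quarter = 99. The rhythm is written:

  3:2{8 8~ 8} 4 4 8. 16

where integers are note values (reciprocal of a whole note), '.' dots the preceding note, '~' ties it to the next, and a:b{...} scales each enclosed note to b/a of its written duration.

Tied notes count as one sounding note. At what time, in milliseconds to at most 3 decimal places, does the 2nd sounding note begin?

note 2 onset = 1/3b = 202.02ms

1. 0.0ms @ 0 + 202.02ms (1/3)
2. 202.02ms @ 1/3 + 404.04ms (2/3)
3. 606.061ms @ 1 + 606.061ms (1)
4. 1212.121ms @ 2 + 606.061ms (1)
5. 1818.182ms @ 3 + 454.545ms (3/4)
6. 2272.727ms @ 15/4 + 151.515ms (1/4)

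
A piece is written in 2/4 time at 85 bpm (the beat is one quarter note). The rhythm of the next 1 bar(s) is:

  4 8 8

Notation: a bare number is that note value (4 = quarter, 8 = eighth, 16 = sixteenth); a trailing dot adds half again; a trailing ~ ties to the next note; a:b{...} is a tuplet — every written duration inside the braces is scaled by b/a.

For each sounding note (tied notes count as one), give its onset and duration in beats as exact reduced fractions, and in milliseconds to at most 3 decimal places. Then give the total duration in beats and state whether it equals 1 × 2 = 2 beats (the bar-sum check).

1) 0.0ms=0b +705.882ms=1b
2) 705.882ms=1b +352.941ms=1/2b
3) 1058.824ms=3/2b +352.941ms=1/2b
Σ=2b of 2 (85bpm 2/4) — PASS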